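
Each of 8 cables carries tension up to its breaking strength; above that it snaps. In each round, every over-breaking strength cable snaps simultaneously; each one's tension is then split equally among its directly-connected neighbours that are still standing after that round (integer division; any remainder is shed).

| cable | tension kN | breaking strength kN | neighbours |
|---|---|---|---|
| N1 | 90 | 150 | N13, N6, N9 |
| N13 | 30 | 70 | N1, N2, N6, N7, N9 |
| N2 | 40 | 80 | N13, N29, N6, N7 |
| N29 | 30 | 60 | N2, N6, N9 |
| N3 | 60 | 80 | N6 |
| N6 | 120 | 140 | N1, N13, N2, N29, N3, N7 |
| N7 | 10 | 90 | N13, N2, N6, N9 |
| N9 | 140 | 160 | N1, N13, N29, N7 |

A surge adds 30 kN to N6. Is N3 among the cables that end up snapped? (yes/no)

Round 1 — N6 at 150 > 140. N6 snaps.
  N6 sheds 150 kN to N1, N13, N2, N29, N3, N7: 25 each.
    N1: 90+25 = 115 ≤ 150
    N13: 30+25 = 55 ≤ 70
    N2: 40+25 = 65 ≤ 80
    N29: 30+25 = 55 ≤ 60
    N3: 60+25 = 85 > 80
    N7: 10+25 = 35 ≤ 90
Round 2 — N3 snaps.
  N3 sheds 85 kN: no online neighbours, lost.
No further breaks.

yes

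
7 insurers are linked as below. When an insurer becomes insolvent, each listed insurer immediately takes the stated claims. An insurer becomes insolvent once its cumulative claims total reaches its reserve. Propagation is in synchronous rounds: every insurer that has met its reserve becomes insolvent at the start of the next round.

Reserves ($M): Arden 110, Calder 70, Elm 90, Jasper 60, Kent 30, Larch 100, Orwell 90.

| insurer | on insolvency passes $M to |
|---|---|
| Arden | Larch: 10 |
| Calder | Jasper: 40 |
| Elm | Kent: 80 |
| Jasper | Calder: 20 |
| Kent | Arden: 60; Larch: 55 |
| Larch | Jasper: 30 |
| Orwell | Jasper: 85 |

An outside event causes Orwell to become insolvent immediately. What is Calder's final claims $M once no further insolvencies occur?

20

Round 1 — Orwell becomes insolvent (initial).
  Jasper: +85 → 85 ≥ 60
Round 2 — Jasper becomes insolvent.
  Calder: +20 → 20 < 70
No further insolvencies.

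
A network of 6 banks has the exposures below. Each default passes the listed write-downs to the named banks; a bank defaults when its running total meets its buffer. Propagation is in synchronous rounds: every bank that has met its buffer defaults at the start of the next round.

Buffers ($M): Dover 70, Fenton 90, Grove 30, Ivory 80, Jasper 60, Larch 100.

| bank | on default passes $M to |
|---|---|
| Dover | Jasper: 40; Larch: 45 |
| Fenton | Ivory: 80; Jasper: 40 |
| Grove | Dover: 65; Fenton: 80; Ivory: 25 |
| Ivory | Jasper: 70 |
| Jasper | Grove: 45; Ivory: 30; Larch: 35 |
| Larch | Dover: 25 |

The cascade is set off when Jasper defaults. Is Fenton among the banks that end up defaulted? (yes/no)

Round 1 — Jasper defaults (initial).
  Grove: +45 → 45 ≥ 30
  Ivory: +30 → 30 < 80
  Larch: +35 → 35 < 100
Round 2 — Grove defaults.
  Dover: +65 → 65 < 70
  Fenton: +80 → 80 < 90
  Ivory: +25 → 55 < 80
No further defaults.

no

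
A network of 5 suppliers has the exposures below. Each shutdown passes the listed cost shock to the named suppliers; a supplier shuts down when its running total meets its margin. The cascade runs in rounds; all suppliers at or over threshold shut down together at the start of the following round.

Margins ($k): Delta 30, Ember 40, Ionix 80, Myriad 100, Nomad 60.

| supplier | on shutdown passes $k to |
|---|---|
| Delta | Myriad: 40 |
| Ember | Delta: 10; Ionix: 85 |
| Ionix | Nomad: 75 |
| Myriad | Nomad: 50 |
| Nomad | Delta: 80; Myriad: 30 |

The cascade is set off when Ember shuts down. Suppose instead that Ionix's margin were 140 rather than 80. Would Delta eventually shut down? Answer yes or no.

no

With Ionix's margin at 140:
Round 1 — Ember shuts down (initial).
  Delta: +10 → 10 < 30
  Ionix: +85 → 85 < 140
No further shutdowns.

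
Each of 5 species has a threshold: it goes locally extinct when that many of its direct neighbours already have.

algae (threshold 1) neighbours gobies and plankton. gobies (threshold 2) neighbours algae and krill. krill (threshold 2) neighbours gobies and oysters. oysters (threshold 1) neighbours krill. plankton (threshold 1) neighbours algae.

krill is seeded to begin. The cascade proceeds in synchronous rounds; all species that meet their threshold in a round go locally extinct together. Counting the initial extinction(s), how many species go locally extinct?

Round 1 — krill goes locally extinct (initial).
Round 2 — checking thresholds:
  gobies: 1 of 2 neighbours < 2, below threshold.
  oysters: 1 of 1 neighbours ≥ 1, goes locally extinct.
Round 3 — no new extinctions; cascade stops.

2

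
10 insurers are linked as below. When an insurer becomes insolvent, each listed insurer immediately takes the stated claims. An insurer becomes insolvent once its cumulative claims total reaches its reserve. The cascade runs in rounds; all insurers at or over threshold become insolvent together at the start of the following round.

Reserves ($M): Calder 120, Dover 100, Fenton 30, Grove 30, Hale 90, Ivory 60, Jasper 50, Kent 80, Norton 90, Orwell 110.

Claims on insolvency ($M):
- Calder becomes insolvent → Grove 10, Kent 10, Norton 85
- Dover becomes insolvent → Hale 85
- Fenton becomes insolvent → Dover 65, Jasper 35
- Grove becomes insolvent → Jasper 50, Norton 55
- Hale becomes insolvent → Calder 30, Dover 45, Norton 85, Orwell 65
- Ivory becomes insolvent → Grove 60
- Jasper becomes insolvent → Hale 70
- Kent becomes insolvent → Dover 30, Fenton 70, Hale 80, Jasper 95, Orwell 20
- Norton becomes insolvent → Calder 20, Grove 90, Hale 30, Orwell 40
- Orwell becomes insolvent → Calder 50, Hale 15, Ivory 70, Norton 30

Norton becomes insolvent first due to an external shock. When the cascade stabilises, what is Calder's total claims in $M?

50

Round 1 — Norton becomes insolvent (initial).
  Calder: +20 → 20 < 120
  Grove: +90 → 90 ≥ 30
  Hale: +30 → 30 < 90
  Orwell: +40 → 40 < 110
Round 2 — Grove becomes insolvent.
  Jasper: +50 → 50 ≥ 50
Round 3 — Jasper becomes insolvent.
  Hale: +70 → 100 ≥ 90
Round 4 — Hale becomes insolvent.
  Calder: +30 → 50 < 120
  Dover: +45 → 45 < 100
  Orwell: +65 → 105 < 110
No further insolvencies.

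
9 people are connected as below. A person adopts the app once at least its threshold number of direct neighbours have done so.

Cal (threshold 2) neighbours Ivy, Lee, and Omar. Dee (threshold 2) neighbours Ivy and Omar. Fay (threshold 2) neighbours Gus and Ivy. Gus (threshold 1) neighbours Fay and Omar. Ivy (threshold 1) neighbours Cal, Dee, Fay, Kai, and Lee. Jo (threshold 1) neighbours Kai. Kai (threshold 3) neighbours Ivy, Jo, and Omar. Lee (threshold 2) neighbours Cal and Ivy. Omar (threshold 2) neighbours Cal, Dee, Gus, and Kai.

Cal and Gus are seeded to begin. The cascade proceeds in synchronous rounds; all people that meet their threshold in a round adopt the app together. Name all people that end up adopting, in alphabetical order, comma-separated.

Cal, Dee, Fay, Gus, Ivy, Lee, Omar

Round 1 — Cal, Gus adopt the app (initial).
Round 2 — checking thresholds:
  Fay: 1 of 2 neighbours < 2, holds.
  Ivy: 1 of 5 neighbours ≥ 1, adopts the app.
  Lee: 1 of 2 neighbours < 2, holds.
  Omar: 2 of 4 neighbours ≥ 2, adopts the app.
Round 3 — checking thresholds:
  Dee: 2 of 2 neighbours ≥ 2, adopts the app.
  Fay: 2 of 2 neighbours ≥ 2, adopts the app.
  Kai: 2 of 3 neighbours < 3, holds.
  Lee: 2 of 2 neighbours ≥ 2, adopts the app.
Round 4 — no new adoptions; cascade stops.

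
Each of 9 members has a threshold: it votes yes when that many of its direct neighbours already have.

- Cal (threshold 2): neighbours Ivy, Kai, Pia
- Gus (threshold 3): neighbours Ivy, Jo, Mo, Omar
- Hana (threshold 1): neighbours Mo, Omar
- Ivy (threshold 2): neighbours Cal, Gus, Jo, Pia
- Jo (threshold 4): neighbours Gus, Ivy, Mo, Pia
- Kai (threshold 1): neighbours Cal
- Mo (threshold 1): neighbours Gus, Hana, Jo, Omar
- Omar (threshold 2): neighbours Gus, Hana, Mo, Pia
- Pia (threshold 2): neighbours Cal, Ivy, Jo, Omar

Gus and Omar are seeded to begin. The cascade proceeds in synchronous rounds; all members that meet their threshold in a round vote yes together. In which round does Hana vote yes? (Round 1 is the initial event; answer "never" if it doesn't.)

2

Round 1 — Gus, Omar vote yes (initial).
Round 2 — checking thresholds:
  Hana: 1 of 2 neighbours ≥ 1, votes yes.
  Ivy: 1 of 4 neighbours < 2, below threshold.
  Jo: 1 of 4 neighbours < 4, below threshold.
  Mo: 2 of 4 neighbours ≥ 1, votes yes.
  Pia: 1 of 4 neighbours < 2, below threshold.
Round 3 — no new yes votes; cascade stops.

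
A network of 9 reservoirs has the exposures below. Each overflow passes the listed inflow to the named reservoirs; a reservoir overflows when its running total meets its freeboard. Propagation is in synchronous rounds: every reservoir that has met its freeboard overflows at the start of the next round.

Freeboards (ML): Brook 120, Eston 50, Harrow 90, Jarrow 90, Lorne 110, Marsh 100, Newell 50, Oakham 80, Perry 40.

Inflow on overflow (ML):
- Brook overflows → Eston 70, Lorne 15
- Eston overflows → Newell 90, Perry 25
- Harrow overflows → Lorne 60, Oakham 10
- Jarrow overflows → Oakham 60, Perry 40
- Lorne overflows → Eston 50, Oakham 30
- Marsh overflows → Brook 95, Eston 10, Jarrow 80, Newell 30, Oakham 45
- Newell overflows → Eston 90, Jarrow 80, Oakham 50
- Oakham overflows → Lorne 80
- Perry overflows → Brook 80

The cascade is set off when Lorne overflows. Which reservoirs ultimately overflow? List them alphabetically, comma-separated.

Eston, Lorne, Newell, Oakham

Round 1 — Lorne overflows (initial).
  Eston: +50 → 50 ≥ 50
  Oakham: +30 → 30 < 80
Round 2 — Eston overflows.
  Newell: +90 → 90 ≥ 50
  Perry: +25 → 25 < 40
Round 3 — Newell overflows.
  Jarrow: +80 → 80 < 90
  Oakham: +50 → 80 ≥ 80
Round 4 — Oakham overflows.
No further overflows.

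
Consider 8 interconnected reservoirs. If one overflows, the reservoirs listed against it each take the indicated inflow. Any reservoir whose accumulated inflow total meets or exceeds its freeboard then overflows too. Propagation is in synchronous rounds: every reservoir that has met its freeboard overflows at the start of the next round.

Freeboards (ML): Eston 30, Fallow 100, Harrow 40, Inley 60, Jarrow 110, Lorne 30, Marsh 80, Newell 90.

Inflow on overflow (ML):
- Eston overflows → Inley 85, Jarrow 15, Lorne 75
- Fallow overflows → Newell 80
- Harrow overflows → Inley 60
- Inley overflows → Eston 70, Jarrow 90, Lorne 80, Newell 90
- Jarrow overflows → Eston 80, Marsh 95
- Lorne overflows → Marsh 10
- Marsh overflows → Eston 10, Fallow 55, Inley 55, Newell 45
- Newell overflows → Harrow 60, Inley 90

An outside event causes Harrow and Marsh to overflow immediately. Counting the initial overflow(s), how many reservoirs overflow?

Round 1 — Harrow, Marsh overflow (initial).
  Eston: +10 → 10 < 30
  Fallow: +55 → 55 < 100
  Inley: +60+55 → 115 ≥ 60
  Newell: +45 → 45 < 90
Round 2 — Inley overflows.
  Eston: +70 → 80 ≥ 30
  Jarrow: +90 → 90 < 110
  Lorne: +80 → 80 ≥ 30
  Newell: +90 → 135 ≥ 90
Round 3 — Eston, Lorne, Newell overflow.
  Jarrow: +15 → 105 < 110
No further overflows.

6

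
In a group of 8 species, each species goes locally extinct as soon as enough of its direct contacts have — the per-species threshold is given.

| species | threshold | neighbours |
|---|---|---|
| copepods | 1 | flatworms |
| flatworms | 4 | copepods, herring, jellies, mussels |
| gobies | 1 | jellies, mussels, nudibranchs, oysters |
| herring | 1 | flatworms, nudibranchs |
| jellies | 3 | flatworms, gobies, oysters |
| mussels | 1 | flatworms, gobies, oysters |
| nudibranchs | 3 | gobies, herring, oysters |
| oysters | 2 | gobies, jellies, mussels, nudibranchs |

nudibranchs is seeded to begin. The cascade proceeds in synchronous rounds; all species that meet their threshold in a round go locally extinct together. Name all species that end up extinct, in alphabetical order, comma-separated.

gobies, herring, mussels, nudibranchs, oysters

Round 1 — nudibranchs goes locally extinct (initial).
Round 2 — checking thresholds:
  gobies: 1 of 4 neighbours ≥ 1, goes locally extinct.
  herring: 1 of 2 neighbours ≥ 1, goes locally extinct.
  oysters: 1 of 4 neighbours < 2, below threshold.
Round 3 — checking thresholds:
  flatworms: 1 of 4 neighbours < 4, below threshold.
  jellies: 1 of 3 neighbours < 3, below threshold.
  mussels: 1 of 3 neighbours ≥ 1, goes locally extinct.
  oysters: 2 of 4 neighbours ≥ 2, goes locally extinct.
Round 4 — no new extinctions; cascade stops.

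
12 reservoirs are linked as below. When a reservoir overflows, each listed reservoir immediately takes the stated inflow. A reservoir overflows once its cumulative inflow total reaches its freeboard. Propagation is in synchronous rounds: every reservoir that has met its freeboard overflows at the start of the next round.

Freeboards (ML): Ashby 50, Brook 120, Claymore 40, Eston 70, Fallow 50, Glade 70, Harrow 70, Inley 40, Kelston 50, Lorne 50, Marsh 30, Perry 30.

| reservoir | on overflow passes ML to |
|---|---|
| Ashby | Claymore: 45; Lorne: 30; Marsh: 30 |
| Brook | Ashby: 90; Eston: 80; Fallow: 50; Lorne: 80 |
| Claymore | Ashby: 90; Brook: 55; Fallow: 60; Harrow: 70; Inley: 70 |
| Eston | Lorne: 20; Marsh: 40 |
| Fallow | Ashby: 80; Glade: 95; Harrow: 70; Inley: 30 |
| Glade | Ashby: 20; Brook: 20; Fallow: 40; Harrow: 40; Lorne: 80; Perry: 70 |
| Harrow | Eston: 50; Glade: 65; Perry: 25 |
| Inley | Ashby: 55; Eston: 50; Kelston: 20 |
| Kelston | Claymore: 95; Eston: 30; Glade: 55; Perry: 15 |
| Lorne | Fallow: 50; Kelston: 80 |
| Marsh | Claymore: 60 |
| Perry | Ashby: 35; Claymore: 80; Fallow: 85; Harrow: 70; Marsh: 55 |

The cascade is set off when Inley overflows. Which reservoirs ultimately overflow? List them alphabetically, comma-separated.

Ashby, Claymore, Eston, Fallow, Glade, Harrow, Inley, Kelston, Lorne, Marsh, Perry

Round 1 — Inley overflows (initial).
  Ashby: +55 → 55 ≥ 50
  Eston: +50 → 50 < 70
  Kelston: +20 → 20 < 50
Round 2 — Ashby overflows.
  Claymore: +45 → 45 ≥ 40
  Lorne: +30 → 30 < 50
  Marsh: +30 → 30 ≥ 30
Round 3 — Claymore, Marsh overflow.
  Brook: +55 → 55 < 120
  Fallow: +60 → 60 ≥ 50
  Harrow: +70 → 70 ≥ 70
Round 4 — Fallow, Harrow overflow.
  Eston: +50 → 100 ≥ 70
  Glade: +95+65 → 160 ≥ 70
  Perry: +25 → 25 < 30
Round 5 — Eston, Glade overflow.
  Brook: +20 → 75 < 120
  Lorne: +20+80 → 130 ≥ 50
  Perry: +70 → 95 ≥ 30
Round 6 — Lorne, Perry overflow.
  Kelston: +80 → 100 ≥ 50
Round 7 — Kelston overflows.
No further overflows.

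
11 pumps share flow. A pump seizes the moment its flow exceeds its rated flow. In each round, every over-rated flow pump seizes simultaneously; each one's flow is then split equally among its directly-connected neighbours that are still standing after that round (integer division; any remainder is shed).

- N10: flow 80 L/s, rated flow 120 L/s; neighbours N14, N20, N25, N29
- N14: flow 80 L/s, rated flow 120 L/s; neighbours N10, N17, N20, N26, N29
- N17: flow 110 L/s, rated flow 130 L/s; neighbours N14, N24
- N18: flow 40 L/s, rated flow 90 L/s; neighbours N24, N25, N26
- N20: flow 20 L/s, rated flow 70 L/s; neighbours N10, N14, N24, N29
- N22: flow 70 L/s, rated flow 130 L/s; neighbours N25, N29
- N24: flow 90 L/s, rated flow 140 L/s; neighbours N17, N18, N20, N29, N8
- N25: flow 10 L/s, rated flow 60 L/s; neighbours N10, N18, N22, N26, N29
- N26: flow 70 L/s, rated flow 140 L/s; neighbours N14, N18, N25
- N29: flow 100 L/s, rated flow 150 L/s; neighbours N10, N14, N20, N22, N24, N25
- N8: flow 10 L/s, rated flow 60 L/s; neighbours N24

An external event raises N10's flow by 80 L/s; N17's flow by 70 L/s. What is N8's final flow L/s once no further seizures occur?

Round 1 — N10 at 160 > 120; N17 at 180 > 130. N10, N17 seize.
  N10 sheds 160 L/s to N14, N20, N25, N29: 40 each.
    N14: 80+40 = 120 ≤ 120
    N20: 20+40 = 60 ≤ 70
    N25: 10+40 = 50 ≤ 60
    N29: 100+40 = 140 ≤ 150
  N17 sheds 180 L/s to N14, N24: 90 each.
    N14: 120+90 = 210 > 120
    N24: 90+90 = 180 > 140
Round 2 — N14, N24 seize.
  N14 sheds 210 L/s to N20, N26, N29: 70 each.
    N20: 60+70 = 130 > 70
    N26: 70+70 = 140 ≤ 140
    N29: 140+70 = 210 > 150
  N24 sheds 180 L/s to N18, N20, N29, N8: 45 each.
    N18: 40+45 = 85 ≤ 90
    N20: 130+45 = 175 > 70
    N29: 210+45 = 255 > 150
    N8: 10+45 = 55 ≤ 60
Round 3 — N20, N29 seize.
  N20 sheds 175 L/s: no online neighbours, lost.
  N29 sheds 255 L/s to N22, N25: 127 each (1 lost).
    N22: 70+127 = 197 > 130
    N25: 50+127 = 177 > 60
Round 4 — N22, N25 seize.
  N22 sheds 197 L/s: no online neighbours, lost.
  N25 sheds 177 L/s to N18, N26: 88 each (1 lost).
    N18: 85+88 = 173 > 90
    N26: 140+88 = 228 > 140
Round 5 — N18, N26 seize.
  N18 sheds 173 L/s: no online neighbours, lost.
  N26 sheds 228 L/s: no online neighbours, lost.
No further seizures.

55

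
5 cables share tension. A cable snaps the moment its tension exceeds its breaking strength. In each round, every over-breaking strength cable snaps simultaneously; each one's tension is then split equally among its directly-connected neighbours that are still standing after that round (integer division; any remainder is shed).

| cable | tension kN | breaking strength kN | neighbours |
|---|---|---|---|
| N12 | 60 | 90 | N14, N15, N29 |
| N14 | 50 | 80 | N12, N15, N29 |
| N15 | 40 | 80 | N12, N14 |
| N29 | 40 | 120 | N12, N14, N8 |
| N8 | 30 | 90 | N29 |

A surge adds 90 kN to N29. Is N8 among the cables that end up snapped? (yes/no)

Round 1 — N29 at 130 > 120. N29 snaps.
  N29 sheds 130 kN to N12, N14, N8: 43 each (1 lost).
    N12: 60+43 = 103 > 90
    N14: 50+43 = 93 > 80
    N8: 30+43 = 73 ≤ 90
Round 2 — N12, N14 snap.
  N12 sheds 103 kN to N15: 103 each.
    N15: 40+103 = 143 > 80
  N14 sheds 93 kN to N15: 93 each.
    N15: 143+93 = 236 > 80
Round 3 — N15 snaps.
  N15 sheds 236 kN: no online neighbours, lost.
No further breaks.

no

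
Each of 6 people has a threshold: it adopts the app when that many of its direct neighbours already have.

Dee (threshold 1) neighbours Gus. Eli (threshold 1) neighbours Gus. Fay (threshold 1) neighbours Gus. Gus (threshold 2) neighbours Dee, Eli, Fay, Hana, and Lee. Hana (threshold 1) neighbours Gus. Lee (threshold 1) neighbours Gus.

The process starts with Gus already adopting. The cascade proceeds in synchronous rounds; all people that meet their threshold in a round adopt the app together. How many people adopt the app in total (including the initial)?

Round 1 — Gus adopts the app (initial).
Round 2 — checking thresholds:
  Dee: 1 of 1 neighbours ≥ 1, adopts the app.
  Eli: 1 of 1 neighbours ≥ 1, adopts the app.
  Fay: 1 of 1 neighbours ≥ 1, adopts the app.
  Hana: 1 of 1 neighbours ≥ 1, adopts the app.
  Lee: 1 of 1 neighbours ≥ 1, adopts the app.
Round 3 — no new adoptions; cascade stops.

6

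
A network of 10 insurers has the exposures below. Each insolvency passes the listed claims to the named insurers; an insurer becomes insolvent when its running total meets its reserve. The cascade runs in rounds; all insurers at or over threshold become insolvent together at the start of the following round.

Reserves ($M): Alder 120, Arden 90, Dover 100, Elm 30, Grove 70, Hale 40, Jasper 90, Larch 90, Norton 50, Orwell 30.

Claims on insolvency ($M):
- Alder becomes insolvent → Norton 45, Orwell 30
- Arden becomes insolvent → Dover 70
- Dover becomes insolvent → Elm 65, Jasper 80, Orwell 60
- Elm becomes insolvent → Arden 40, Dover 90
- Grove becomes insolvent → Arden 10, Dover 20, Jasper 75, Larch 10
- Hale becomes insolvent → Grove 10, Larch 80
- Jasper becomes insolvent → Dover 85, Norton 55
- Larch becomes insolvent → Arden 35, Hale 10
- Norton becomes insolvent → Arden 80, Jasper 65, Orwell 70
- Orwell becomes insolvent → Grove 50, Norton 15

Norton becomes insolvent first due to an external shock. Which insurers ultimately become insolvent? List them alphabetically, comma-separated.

Norton, Orwell

Round 1 — Norton becomes insolvent (initial).
  Arden: +80 → 80 < 90
  Jasper: +65 → 65 < 90
  Orwell: +70 → 70 ≥ 30
Round 2 — Orwell becomes insolvent.
  Grove: +50 → 50 < 70
No further insolvencies.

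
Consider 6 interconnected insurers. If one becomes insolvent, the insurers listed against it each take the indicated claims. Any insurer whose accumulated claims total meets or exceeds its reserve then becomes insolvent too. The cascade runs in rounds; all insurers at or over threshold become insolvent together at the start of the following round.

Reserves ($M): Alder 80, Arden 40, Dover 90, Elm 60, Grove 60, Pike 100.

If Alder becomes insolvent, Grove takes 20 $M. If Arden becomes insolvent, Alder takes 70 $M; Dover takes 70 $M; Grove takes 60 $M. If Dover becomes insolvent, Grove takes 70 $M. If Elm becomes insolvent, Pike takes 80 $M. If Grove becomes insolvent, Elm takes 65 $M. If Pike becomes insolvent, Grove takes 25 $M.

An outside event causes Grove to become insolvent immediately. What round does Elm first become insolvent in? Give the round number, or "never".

Round 1 — Grove becomes insolvent (initial).
  Elm: +65 → 65 ≥ 60
Round 2 — Elm becomes insolvent.
  Pike: +80 → 80 < 100
No further insolvencies.

2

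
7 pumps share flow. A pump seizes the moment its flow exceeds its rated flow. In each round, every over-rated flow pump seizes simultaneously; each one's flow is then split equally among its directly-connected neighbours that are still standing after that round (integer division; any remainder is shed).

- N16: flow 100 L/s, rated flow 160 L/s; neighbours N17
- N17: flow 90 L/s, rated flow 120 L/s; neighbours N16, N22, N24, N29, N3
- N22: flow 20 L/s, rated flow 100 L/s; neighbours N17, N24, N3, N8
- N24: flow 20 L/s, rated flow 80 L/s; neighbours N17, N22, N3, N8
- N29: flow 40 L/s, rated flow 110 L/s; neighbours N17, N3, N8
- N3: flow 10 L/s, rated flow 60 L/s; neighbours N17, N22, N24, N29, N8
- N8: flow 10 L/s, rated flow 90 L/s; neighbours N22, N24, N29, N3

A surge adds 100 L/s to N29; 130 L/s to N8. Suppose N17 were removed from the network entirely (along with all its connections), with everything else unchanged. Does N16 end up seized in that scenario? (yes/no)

With N17 removed:
Round 1 — N29 at 140 > 110; N8 at 140 > 90. N29, N8 seize.
  N29 sheds 140 L/s to N3: 140 each.
    N3: 10+140 = 150 > 60
  N8 sheds 140 L/s to N22, N24, N3: 46 each (2 lost).
    N22: 20+46 = 66 ≤ 100
    N24: 20+46 = 66 ≤ 80
    N3: 150+46 = 196 > 60
Round 2 — N3 seizes.
  N3 sheds 196 L/s to N22, N24: 98 each.
    N22: 66+98 = 164 > 100
    N24: 66+98 = 164 > 80
Round 3 — N22, N24 seize.
  N22 sheds 164 L/s: no online neighbours, lost.
  N24 sheds 164 L/s: no online neighbours, lost.
No further seizures.

no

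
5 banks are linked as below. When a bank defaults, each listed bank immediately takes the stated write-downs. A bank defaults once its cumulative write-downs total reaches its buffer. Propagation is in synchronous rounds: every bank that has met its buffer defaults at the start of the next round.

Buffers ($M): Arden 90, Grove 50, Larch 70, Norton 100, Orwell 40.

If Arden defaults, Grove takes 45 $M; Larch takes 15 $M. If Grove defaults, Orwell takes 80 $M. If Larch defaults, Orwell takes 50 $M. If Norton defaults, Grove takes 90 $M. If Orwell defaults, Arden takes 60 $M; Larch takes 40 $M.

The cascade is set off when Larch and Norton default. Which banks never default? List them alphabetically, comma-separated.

Arden

Round 1 — Larch, Norton default (initial).
  Grove: +90 → 90 ≥ 50
  Orwell: +50 → 50 ≥ 40
Round 2 — Grove, Orwell default.
  Arden: +60 → 60 < 90
No further defaults.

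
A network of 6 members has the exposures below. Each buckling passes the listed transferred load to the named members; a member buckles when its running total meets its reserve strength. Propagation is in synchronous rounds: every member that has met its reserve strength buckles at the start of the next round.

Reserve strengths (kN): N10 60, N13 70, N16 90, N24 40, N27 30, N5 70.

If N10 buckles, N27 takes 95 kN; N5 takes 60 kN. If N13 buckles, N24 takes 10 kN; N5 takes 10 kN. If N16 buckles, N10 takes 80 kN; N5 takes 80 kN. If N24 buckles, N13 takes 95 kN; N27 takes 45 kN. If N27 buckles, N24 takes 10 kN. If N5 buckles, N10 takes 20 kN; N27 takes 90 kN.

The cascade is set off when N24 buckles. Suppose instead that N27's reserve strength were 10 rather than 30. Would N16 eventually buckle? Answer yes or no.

With N27's reserve strength at 10:
Round 1 — N24 buckles (initial).
  N13: +95 → 95 ≥ 70
  N27: +45 → 45 ≥ 10
Round 2 — N13, N27 buckle.
  N5: +10 → 10 < 70
No further bucklings.

no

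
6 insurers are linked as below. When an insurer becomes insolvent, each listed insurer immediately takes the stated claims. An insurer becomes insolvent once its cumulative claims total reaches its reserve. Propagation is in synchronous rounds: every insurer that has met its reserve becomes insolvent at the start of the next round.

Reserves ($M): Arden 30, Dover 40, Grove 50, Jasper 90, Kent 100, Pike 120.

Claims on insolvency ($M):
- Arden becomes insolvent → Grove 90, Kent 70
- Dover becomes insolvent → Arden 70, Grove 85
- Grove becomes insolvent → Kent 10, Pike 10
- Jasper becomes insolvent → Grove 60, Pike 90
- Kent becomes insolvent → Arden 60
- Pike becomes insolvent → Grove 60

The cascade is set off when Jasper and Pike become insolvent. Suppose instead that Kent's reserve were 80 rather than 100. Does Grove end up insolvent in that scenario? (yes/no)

With Kent's reserve at 80:
Round 1 — Jasper, Pike become insolvent (initial).
  Grove: +60+60 → 120 ≥ 50
Round 2 — Grove becomes insolvent.
  Kent: +10 → 10 < 80
No further insolvencies.

yes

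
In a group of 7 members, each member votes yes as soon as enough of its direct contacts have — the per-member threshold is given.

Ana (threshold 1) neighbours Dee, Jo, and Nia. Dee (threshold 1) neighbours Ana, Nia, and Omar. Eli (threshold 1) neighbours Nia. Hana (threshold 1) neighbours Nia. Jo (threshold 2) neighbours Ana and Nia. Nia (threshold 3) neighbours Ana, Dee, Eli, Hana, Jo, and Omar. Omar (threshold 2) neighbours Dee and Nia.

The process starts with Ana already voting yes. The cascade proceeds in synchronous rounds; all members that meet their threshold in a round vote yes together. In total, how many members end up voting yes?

2

Round 1 — Ana votes yes (initial).
Round 2 — checking thresholds:
  Dee: 1 of 3 neighbours ≥ 1, votes yes.
  Jo: 1 of 2 neighbours < 2, not yet.
  Nia: 1 of 6 neighbours < 3, not yet.
Round 3 — no new yes votes; cascade stops.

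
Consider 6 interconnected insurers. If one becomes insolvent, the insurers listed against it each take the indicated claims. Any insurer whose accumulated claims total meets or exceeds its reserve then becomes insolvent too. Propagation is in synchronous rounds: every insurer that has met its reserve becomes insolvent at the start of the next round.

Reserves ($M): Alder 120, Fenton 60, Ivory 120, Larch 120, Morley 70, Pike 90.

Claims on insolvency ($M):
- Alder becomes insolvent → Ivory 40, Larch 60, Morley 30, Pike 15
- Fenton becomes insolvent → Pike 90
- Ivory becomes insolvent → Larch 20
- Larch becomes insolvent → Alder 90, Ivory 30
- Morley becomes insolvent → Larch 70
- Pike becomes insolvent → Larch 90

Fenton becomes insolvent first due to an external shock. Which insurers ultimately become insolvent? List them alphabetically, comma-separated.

Round 1 — Fenton becomes insolvent (initial).
  Pike: +90 → 90 ≥ 90
Round 2 — Pike becomes insolvent.
  Larch: +90 → 90 < 120
No further insolvencies.

Fenton, Pike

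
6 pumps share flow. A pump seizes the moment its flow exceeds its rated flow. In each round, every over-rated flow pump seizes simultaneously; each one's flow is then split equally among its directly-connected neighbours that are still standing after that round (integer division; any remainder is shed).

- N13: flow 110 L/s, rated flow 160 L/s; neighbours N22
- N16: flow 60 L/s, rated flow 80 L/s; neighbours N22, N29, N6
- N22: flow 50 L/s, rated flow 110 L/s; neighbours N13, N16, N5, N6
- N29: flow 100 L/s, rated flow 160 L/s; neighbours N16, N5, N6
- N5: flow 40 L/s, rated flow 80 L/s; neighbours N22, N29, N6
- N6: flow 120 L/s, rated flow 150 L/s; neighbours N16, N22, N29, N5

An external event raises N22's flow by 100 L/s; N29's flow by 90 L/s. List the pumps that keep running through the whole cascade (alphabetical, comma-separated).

N13

Round 1 — N22 at 150 > 110; N29 at 190 > 160. N22, N29 seize.
  N22 sheds 150 L/s to N13, N16, N5, N6: 37 each (2 lost).
    N13: 110+37 = 147 ≤ 160
    N16: 60+37 = 97 > 80
    N5: 40+37 = 77 ≤ 80
    N6: 120+37 = 157 > 150
  N29 sheds 190 L/s to N16, N5, N6: 63 each (1 lost).
    N16: 97+63 = 160 > 80
    N5: 77+63 = 140 > 80
    N6: 157+63 = 220 > 150
Round 2 — N16, N5, N6 seize.
  N16 sheds 160 L/s: no online neighbours, lost.
  N5 sheds 140 L/s: no online neighbours, lost.
  N6 sheds 220 L/s: no online neighbours, lost.
No further seizures.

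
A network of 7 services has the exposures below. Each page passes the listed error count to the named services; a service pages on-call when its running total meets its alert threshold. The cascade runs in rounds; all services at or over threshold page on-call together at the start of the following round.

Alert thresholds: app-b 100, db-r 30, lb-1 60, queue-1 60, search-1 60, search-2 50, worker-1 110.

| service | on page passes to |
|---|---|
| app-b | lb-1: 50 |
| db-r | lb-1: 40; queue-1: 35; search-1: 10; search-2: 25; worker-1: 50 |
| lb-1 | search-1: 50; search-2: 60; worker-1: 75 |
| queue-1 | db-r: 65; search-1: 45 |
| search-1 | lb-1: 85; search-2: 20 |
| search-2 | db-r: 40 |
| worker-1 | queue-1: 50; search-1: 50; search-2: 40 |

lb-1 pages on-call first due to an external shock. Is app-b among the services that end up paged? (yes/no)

Round 1 — lb-1 pages on-call (initial).
  search-1: +50 → 50 < 60
  search-2: +60 → 60 ≥ 50
  worker-1: +75 → 75 < 110
Round 2 — search-2 pages on-call.
  db-r: +40 → 40 ≥ 30
Round 3 — db-r pages on-call.
  queue-1: +35 → 35 < 60
  search-1: +10 → 60 ≥ 60
  worker-1: +50 → 125 ≥ 110
Round 4 — search-1, worker-1 page on-call.
  queue-1: +50 → 85 ≥ 60
Round 5 — queue-1 pages on-call.
No further pages.

no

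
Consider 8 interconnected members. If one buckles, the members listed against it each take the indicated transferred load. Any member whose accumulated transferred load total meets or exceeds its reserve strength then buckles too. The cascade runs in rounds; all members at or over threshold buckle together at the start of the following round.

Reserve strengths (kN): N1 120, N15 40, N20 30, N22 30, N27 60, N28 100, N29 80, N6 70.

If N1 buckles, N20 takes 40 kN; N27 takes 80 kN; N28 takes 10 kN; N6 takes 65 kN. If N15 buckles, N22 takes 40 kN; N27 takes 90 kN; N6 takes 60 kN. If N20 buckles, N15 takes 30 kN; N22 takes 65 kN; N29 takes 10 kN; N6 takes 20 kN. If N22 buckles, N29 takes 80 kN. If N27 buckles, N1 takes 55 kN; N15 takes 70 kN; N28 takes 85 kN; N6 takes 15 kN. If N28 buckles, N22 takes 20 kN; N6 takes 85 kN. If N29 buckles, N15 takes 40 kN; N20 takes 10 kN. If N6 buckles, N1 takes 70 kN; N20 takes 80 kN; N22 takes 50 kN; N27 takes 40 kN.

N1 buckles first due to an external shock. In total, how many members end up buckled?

7

Round 1 — N1 buckles (initial).
  N20: +40 → 40 ≥ 30
  N27: +80 → 80 ≥ 60
  N28: +10 → 10 < 100
  N6: +65 → 65 < 70
Round 2 — N20, N27 buckle.
  N15: +30+70 → 100 ≥ 40
  N22: +65 → 65 ≥ 30
  N28: +85 → 95 < 100
  N29: +10 → 10 < 80
  N6: +20+15 → 100 ≥ 70
Round 3 — N15, N22, N6 buckle.
  N29: +80 → 90 ≥ 80
Round 4 — N29 buckles.
No further bucklings.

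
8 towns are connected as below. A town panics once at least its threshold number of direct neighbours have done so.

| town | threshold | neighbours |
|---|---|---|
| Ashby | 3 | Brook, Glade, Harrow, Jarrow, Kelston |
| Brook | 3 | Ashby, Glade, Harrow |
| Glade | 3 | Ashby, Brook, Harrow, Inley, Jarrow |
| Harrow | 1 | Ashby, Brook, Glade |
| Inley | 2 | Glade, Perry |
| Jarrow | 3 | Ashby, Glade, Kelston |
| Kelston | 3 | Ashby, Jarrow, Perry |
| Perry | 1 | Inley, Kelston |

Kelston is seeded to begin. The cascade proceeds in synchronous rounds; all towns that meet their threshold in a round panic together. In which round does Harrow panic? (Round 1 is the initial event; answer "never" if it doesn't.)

Round 1 — Kelston panics (initial).
Round 2 — checking thresholds:
  Ashby: 1 of 5 neighbours < 3, holds.
  Jarrow: 1 of 3 neighbours < 3, holds.
  Perry: 1 of 2 neighbours ≥ 1, panics.
Round 3 — no new panics; cascade stops.

never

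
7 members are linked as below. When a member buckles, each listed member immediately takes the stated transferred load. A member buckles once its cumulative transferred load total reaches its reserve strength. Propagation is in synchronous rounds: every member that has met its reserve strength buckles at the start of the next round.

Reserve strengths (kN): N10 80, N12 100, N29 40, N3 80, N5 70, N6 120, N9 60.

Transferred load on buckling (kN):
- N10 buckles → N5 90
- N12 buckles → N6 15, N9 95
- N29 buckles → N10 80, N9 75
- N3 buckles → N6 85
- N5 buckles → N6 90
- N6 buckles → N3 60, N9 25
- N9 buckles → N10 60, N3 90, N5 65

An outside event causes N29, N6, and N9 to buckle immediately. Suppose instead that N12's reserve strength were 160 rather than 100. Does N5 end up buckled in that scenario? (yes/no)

yes

With N12's reserve strength at 160:
Round 1 — N29, N6, N9 buckle (initial).
  N10: +80+60 → 140 ≥ 80
  N3: +60+90 → 150 ≥ 80
  N5: +65 → 65 < 70
Round 2 — N10, N3 buckle.
  N5: +90 → 155 ≥ 70
Round 3 — N5 buckles.
No further bucklings.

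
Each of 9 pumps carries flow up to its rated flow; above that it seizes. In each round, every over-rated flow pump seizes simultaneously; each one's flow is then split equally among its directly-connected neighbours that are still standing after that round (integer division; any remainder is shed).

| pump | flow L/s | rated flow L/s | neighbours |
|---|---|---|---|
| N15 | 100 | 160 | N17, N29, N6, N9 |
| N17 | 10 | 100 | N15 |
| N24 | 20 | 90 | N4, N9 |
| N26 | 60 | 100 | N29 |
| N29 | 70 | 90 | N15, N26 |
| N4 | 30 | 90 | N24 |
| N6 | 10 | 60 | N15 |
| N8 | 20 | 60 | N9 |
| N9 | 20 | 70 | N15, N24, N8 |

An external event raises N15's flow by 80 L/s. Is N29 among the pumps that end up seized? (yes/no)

Round 1 — N15 at 180 > 160. N15 seizes.
  N15 sheds 180 L/s to N17, N29, N6, N9: 45 each.
    N17: 10+45 = 55 ≤ 100
    N29: 70+45 = 115 > 90
    N6: 10+45 = 55 ≤ 60
    N9: 20+45 = 65 ≤ 70
Round 2 — N29 seizes.
  N29 sheds 115 L/s to N26: 115 each.
    N26: 60+115 = 175 > 100
Round 3 — N26 seizes.
  N26 sheds 175 L/s: no online neighbours, lost.
No further seizures.

yes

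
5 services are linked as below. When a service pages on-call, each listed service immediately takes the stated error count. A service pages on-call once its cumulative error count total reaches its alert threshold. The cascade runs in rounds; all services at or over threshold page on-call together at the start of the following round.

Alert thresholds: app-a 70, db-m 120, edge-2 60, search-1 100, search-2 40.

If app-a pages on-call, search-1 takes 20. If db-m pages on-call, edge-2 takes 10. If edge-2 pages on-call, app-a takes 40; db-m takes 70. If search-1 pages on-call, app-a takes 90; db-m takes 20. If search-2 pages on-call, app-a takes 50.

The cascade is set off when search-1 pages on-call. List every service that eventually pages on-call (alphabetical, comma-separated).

Round 1 — search-1 pages on-call (initial).
  app-a: +90 → 90 ≥ 70
  db-m: +20 → 20 < 120
Round 2 — app-a pages on-call.
No further pages.

app-a, search-1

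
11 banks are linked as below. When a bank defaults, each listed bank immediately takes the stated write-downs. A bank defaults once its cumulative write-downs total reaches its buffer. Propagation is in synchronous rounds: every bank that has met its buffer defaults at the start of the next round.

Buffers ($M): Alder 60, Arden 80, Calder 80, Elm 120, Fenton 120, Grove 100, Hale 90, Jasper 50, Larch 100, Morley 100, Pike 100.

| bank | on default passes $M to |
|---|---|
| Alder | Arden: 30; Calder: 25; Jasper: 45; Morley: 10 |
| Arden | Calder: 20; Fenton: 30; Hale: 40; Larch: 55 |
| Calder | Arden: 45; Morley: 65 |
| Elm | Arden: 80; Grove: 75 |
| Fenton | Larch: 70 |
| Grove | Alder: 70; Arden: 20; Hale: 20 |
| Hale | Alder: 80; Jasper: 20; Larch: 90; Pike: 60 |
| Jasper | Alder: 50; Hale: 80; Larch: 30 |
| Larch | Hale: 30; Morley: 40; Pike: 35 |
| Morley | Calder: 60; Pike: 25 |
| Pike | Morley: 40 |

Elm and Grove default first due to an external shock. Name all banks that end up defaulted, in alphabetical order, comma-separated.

Alder, Arden, Elm, Grove

Round 1 — Elm, Grove default (initial).
  Alder: +70 → 70 ≥ 60
  Arden: +80+20 → 100 ≥ 80
  Hale: +20 → 20 < 90
Round 2 — Alder, Arden default.
  Calder: +25+20 → 45 < 80
  Fenton: +30 → 30 < 120
  Hale: +40 → 60 < 90
  Jasper: +45 → 45 < 50
  Larch: +55 → 55 < 100
  Morley: +10 → 10 < 100
No further defaults.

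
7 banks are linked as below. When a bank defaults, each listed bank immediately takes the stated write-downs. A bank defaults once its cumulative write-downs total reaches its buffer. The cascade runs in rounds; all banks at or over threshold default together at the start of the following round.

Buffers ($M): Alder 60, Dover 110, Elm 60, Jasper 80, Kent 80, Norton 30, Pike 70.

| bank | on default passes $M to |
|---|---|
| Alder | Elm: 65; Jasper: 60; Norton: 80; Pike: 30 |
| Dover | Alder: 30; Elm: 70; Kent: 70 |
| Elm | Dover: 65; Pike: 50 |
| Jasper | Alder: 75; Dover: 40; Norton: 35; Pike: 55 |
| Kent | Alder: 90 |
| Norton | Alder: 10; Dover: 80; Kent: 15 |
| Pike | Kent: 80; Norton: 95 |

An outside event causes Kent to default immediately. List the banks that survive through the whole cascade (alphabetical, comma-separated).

Jasper

Round 1 — Kent defaults (initial).
  Alder: +90 → 90 ≥ 60
Round 2 — Alder defaults.
  Elm: +65 → 65 ≥ 60
  Jasper: +60 → 60 < 80
  Norton: +80 → 80 ≥ 30
  Pike: +30 → 30 < 70
Round 3 — Elm, Norton default.
  Dover: +65+80 → 145 ≥ 110
  Pike: +50 → 80 ≥ 70
Round 4 — Dover, Pike default.
No further defaults.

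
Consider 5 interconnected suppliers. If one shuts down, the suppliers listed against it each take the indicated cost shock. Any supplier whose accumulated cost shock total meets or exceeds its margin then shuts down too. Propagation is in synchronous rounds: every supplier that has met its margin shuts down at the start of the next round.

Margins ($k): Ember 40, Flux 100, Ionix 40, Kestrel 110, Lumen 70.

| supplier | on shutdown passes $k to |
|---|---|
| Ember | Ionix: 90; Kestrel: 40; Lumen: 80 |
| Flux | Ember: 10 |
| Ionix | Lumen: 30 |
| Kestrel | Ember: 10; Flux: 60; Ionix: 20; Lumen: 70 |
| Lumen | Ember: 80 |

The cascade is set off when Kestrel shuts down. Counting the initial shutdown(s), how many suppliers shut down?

Round 1 — Kestrel shuts down (initial).
  Ember: +10 → 10 < 40
  Flux: +60 → 60 < 100
  Ionix: +20 → 20 < 40
  Lumen: +70 → 70 ≥ 70
Round 2 — Lumen shuts down.
  Ember: +80 → 90 ≥ 40
Round 3 — Ember shuts down.
  Ionix: +90 → 110 ≥ 40
Round 4 — Ionix shuts down.
No further shutdowns.

4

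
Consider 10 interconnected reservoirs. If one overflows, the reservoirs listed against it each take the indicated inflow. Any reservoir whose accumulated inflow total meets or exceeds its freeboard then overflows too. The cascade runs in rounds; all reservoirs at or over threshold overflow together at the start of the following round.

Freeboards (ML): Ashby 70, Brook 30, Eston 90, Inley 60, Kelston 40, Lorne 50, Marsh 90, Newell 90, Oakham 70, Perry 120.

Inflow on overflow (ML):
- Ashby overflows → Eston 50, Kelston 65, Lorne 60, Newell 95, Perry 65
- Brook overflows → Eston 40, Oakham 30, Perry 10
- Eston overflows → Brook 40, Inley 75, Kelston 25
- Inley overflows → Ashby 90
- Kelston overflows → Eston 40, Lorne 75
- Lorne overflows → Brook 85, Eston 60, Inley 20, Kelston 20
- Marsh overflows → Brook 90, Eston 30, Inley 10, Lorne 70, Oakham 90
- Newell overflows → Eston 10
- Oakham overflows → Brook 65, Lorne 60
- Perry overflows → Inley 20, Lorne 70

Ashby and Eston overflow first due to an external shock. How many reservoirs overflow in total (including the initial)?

Round 1 — Ashby, Eston overflow (initial).
  Brook: +40 → 40 ≥ 30
  Inley: +75 → 75 ≥ 60
  Kelston: +65+25 → 90 ≥ 40
  Lorne: +60 → 60 ≥ 50
  Newell: +95 → 95 ≥ 90
  Perry: +65 → 65 < 120
Round 2 — Brook, Inley, Kelston, Lorne, Newell overflow.
  Oakham: +30 → 30 < 70
  Perry: +10 → 75 < 120
No further overflows.

7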